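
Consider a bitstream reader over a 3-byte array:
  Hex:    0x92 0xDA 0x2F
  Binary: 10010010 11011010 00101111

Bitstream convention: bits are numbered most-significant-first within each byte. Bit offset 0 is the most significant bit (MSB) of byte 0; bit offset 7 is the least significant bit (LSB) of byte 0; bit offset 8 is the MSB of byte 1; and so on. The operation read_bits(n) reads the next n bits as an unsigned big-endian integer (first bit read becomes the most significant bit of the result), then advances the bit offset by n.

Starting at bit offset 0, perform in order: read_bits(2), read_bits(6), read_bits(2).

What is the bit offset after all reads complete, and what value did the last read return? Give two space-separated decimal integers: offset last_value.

Read 1: bits[0:2] width=2 -> value=2 (bin 10); offset now 2 = byte 0 bit 2; 22 bits remain
Read 2: bits[2:8] width=6 -> value=18 (bin 010010); offset now 8 = byte 1 bit 0; 16 bits remain
Read 3: bits[8:10] width=2 -> value=3 (bin 11); offset now 10 = byte 1 bit 2; 14 bits remain

Answer: 10 3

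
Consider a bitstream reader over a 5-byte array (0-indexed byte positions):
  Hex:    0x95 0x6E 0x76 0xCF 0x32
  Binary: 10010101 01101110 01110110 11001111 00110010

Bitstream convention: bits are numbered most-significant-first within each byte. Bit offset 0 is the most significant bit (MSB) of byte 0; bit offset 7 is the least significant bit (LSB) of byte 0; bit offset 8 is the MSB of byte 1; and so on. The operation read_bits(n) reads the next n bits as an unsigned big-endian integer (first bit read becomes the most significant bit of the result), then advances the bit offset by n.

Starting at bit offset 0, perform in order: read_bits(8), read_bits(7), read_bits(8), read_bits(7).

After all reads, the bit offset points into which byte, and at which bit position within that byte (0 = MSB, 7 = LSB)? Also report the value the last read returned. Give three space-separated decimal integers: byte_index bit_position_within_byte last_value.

Answer: 3 6 51

Derivation:
Read 1: bits[0:8] width=8 -> value=149 (bin 10010101); offset now 8 = byte 1 bit 0; 32 bits remain
Read 2: bits[8:15] width=7 -> value=55 (bin 0110111); offset now 15 = byte 1 bit 7; 25 bits remain
Read 3: bits[15:23] width=8 -> value=59 (bin 00111011); offset now 23 = byte 2 bit 7; 17 bits remain
Read 4: bits[23:30] width=7 -> value=51 (bin 0110011); offset now 30 = byte 3 bit 6; 10 bits remain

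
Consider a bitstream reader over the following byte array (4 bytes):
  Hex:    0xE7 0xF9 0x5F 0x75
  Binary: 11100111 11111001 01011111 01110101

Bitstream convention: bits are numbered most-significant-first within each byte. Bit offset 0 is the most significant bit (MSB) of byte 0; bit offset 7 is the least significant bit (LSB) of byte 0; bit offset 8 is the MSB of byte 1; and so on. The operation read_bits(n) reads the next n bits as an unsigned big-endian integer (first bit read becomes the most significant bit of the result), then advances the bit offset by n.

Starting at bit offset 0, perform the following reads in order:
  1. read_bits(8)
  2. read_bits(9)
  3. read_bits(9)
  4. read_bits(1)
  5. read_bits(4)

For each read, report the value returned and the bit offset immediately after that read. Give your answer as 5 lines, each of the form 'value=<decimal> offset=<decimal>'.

Read 1: bits[0:8] width=8 -> value=231 (bin 11100111); offset now 8 = byte 1 bit 0; 24 bits remain
Read 2: bits[8:17] width=9 -> value=498 (bin 111110010); offset now 17 = byte 2 bit 1; 15 bits remain
Read 3: bits[17:26] width=9 -> value=381 (bin 101111101); offset now 26 = byte 3 bit 2; 6 bits remain
Read 4: bits[26:27] width=1 -> value=1 (bin 1); offset now 27 = byte 3 bit 3; 5 bits remain
Read 5: bits[27:31] width=4 -> value=10 (bin 1010); offset now 31 = byte 3 bit 7; 1 bits remain

Answer: value=231 offset=8
value=498 offset=17
value=381 offset=26
value=1 offset=27
value=10 offset=31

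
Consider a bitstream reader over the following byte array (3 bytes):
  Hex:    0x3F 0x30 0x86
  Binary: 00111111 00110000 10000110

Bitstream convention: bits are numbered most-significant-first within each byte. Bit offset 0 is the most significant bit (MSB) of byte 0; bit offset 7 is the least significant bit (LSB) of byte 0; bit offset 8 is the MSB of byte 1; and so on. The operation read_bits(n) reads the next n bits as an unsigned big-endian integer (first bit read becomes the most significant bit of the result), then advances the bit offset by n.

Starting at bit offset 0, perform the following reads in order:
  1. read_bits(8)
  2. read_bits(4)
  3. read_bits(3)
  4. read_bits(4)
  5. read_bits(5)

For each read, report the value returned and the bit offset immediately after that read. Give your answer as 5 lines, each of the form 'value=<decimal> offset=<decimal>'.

Read 1: bits[0:8] width=8 -> value=63 (bin 00111111); offset now 8 = byte 1 bit 0; 16 bits remain
Read 2: bits[8:12] width=4 -> value=3 (bin 0011); offset now 12 = byte 1 bit 4; 12 bits remain
Read 3: bits[12:15] width=3 -> value=0 (bin 000); offset now 15 = byte 1 bit 7; 9 bits remain
Read 4: bits[15:19] width=4 -> value=4 (bin 0100); offset now 19 = byte 2 bit 3; 5 bits remain
Read 5: bits[19:24] width=5 -> value=6 (bin 00110); offset now 24 = byte 3 bit 0; 0 bits remain

Answer: value=63 offset=8
value=3 offset=12
value=0 offset=15
value=4 offset=19
value=6 offset=24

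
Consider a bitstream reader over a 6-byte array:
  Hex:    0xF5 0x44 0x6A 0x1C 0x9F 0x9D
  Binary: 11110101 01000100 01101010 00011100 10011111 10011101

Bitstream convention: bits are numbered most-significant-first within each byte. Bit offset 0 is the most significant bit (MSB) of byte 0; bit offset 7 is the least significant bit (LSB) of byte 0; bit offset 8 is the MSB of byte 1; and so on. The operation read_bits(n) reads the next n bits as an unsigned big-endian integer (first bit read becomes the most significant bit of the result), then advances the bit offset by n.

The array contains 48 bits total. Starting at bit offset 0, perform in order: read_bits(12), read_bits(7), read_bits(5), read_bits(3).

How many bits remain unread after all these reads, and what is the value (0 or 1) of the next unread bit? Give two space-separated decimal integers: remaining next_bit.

Read 1: bits[0:12] width=12 -> value=3924 (bin 111101010100); offset now 12 = byte 1 bit 4; 36 bits remain
Read 2: bits[12:19] width=7 -> value=35 (bin 0100011); offset now 19 = byte 2 bit 3; 29 bits remain
Read 3: bits[19:24] width=5 -> value=10 (bin 01010); offset now 24 = byte 3 bit 0; 24 bits remain
Read 4: bits[24:27] width=3 -> value=0 (bin 000); offset now 27 = byte 3 bit 3; 21 bits remain

Answer: 21 1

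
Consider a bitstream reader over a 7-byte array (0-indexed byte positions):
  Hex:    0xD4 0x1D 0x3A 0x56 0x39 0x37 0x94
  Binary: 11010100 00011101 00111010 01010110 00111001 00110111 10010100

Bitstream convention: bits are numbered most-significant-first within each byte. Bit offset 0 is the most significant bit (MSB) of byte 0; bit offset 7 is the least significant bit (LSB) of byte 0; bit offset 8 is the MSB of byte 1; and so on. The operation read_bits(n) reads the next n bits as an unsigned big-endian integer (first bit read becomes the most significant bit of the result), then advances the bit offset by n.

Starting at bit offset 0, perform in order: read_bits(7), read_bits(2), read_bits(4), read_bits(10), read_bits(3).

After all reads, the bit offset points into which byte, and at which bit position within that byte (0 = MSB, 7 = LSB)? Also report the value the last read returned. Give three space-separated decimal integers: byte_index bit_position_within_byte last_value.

Read 1: bits[0:7] width=7 -> value=106 (bin 1101010); offset now 7 = byte 0 bit 7; 49 bits remain
Read 2: bits[7:9] width=2 -> value=0 (bin 00); offset now 9 = byte 1 bit 1; 47 bits remain
Read 3: bits[9:13] width=4 -> value=3 (bin 0011); offset now 13 = byte 1 bit 5; 43 bits remain
Read 4: bits[13:23] width=10 -> value=669 (bin 1010011101); offset now 23 = byte 2 bit 7; 33 bits remain
Read 5: bits[23:26] width=3 -> value=1 (bin 001); offset now 26 = byte 3 bit 2; 30 bits remain

Answer: 3 2 1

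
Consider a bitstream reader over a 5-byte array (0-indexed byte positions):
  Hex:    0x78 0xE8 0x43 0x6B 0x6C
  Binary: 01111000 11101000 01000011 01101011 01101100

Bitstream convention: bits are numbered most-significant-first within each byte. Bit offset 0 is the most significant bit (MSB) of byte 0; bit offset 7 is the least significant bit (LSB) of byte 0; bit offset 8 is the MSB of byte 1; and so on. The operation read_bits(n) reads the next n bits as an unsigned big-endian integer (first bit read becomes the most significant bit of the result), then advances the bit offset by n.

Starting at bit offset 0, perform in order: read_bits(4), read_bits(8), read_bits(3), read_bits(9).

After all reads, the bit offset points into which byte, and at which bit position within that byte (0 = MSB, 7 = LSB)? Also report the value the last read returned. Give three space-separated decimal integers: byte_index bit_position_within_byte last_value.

Read 1: bits[0:4] width=4 -> value=7 (bin 0111); offset now 4 = byte 0 bit 4; 36 bits remain
Read 2: bits[4:12] width=8 -> value=142 (bin 10001110); offset now 12 = byte 1 bit 4; 28 bits remain
Read 3: bits[12:15] width=3 -> value=4 (bin 100); offset now 15 = byte 1 bit 7; 25 bits remain
Read 4: bits[15:24] width=9 -> value=67 (bin 001000011); offset now 24 = byte 3 bit 0; 16 bits remain

Answer: 3 0 67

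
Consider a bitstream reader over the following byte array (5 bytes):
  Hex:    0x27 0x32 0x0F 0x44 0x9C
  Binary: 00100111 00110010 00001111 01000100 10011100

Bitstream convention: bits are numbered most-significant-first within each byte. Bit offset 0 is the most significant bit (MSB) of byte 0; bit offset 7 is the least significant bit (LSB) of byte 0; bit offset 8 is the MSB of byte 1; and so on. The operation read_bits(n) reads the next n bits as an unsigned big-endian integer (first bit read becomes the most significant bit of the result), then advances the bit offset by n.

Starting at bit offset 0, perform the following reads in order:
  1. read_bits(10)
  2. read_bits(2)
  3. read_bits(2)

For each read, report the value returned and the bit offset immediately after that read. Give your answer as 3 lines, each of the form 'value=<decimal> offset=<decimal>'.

Answer: value=156 offset=10
value=3 offset=12
value=0 offset=14

Derivation:
Read 1: bits[0:10] width=10 -> value=156 (bin 0010011100); offset now 10 = byte 1 bit 2; 30 bits remain
Read 2: bits[10:12] width=2 -> value=3 (bin 11); offset now 12 = byte 1 bit 4; 28 bits remain
Read 3: bits[12:14] width=2 -> value=0 (bin 00); offset now 14 = byte 1 bit 6; 26 bits remain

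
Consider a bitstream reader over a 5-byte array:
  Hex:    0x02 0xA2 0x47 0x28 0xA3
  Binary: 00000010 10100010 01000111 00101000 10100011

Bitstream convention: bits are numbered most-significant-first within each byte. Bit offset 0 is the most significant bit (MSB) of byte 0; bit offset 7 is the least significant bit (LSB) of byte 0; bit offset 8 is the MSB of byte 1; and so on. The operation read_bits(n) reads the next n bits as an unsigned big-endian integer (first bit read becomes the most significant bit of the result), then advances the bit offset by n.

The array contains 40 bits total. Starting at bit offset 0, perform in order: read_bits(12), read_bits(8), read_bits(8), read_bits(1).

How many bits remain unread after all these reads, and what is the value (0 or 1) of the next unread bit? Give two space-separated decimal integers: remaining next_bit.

Read 1: bits[0:12] width=12 -> value=42 (bin 000000101010); offset now 12 = byte 1 bit 4; 28 bits remain
Read 2: bits[12:20] width=8 -> value=36 (bin 00100100); offset now 20 = byte 2 bit 4; 20 bits remain
Read 3: bits[20:28] width=8 -> value=114 (bin 01110010); offset now 28 = byte 3 bit 4; 12 bits remain
Read 4: bits[28:29] width=1 -> value=1 (bin 1); offset now 29 = byte 3 bit 5; 11 bits remain

Answer: 11 0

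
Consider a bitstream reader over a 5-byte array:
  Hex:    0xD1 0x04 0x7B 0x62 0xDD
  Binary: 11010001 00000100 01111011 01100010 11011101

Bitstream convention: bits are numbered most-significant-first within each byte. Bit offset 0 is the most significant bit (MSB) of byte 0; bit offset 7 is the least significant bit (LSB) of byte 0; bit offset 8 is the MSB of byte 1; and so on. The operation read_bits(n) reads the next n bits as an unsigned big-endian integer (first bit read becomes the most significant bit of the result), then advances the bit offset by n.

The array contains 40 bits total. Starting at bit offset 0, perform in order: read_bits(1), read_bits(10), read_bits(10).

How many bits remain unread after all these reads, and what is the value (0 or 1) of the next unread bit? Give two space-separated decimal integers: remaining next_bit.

Answer: 19 0

Derivation:
Read 1: bits[0:1] width=1 -> value=1 (bin 1); offset now 1 = byte 0 bit 1; 39 bits remain
Read 2: bits[1:11] width=10 -> value=648 (bin 1010001000); offset now 11 = byte 1 bit 3; 29 bits remain
Read 3: bits[11:21] width=10 -> value=143 (bin 0010001111); offset now 21 = byte 2 bit 5; 19 bits remain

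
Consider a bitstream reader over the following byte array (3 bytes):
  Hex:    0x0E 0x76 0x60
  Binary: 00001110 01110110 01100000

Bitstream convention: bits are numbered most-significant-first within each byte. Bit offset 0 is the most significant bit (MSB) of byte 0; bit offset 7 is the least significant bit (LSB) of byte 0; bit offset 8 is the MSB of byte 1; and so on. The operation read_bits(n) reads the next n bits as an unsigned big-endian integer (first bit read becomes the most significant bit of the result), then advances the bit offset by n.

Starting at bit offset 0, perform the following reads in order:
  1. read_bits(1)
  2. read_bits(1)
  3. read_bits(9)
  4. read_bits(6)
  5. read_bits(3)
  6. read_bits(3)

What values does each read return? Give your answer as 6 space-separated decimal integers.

Answer: 0 0 115 44 6 0

Derivation:
Read 1: bits[0:1] width=1 -> value=0 (bin 0); offset now 1 = byte 0 bit 1; 23 bits remain
Read 2: bits[1:2] width=1 -> value=0 (bin 0); offset now 2 = byte 0 bit 2; 22 bits remain
Read 3: bits[2:11] width=9 -> value=115 (bin 001110011); offset now 11 = byte 1 bit 3; 13 bits remain
Read 4: bits[11:17] width=6 -> value=44 (bin 101100); offset now 17 = byte 2 bit 1; 7 bits remain
Read 5: bits[17:20] width=3 -> value=6 (bin 110); offset now 20 = byte 2 bit 4; 4 bits remain
Read 6: bits[20:23] width=3 -> value=0 (bin 000); offset now 23 = byte 2 bit 7; 1 bits remain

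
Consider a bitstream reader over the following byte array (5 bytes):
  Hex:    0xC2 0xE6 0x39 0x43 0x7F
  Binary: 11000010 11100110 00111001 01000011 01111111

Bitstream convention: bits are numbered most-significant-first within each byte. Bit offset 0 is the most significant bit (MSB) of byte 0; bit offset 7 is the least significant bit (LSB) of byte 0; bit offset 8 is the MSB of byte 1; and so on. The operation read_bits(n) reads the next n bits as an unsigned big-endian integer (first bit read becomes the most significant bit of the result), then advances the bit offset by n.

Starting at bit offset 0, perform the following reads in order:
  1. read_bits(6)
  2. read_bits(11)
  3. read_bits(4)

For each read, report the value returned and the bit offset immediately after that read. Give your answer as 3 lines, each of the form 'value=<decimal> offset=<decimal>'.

Read 1: bits[0:6] width=6 -> value=48 (bin 110000); offset now 6 = byte 0 bit 6; 34 bits remain
Read 2: bits[6:17] width=11 -> value=1484 (bin 10111001100); offset now 17 = byte 2 bit 1; 23 bits remain
Read 3: bits[17:21] width=4 -> value=7 (bin 0111); offset now 21 = byte 2 bit 5; 19 bits remain

Answer: value=48 offset=6
value=1484 offset=17
value=7 offset=21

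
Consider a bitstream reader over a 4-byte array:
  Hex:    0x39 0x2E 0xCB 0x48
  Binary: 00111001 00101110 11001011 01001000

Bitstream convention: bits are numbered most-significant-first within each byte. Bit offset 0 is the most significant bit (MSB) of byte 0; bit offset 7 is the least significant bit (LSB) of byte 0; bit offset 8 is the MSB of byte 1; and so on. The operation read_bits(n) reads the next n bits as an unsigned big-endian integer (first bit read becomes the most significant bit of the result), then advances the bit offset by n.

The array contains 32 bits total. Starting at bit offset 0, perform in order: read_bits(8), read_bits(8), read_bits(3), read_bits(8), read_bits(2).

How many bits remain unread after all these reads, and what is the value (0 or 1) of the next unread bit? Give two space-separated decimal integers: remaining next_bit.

Answer: 3 0

Derivation:
Read 1: bits[0:8] width=8 -> value=57 (bin 00111001); offset now 8 = byte 1 bit 0; 24 bits remain
Read 2: bits[8:16] width=8 -> value=46 (bin 00101110); offset now 16 = byte 2 bit 0; 16 bits remain
Read 3: bits[16:19] width=3 -> value=6 (bin 110); offset now 19 = byte 2 bit 3; 13 bits remain
Read 4: bits[19:27] width=8 -> value=90 (bin 01011010); offset now 27 = byte 3 bit 3; 5 bits remain
Read 5: bits[27:29] width=2 -> value=1 (bin 01); offset now 29 = byte 3 bit 5; 3 bits remain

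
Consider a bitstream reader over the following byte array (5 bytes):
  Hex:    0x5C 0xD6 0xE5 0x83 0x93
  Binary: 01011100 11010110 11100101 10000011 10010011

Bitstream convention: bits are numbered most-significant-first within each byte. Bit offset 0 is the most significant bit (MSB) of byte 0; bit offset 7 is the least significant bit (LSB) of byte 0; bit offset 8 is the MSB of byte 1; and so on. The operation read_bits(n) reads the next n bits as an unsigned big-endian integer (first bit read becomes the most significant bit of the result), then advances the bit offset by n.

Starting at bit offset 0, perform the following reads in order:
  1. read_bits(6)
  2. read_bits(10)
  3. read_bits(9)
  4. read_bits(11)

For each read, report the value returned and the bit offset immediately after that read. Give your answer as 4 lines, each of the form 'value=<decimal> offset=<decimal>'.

Answer: value=23 offset=6
value=214 offset=16
value=459 offset=25
value=57 offset=36

Derivation:
Read 1: bits[0:6] width=6 -> value=23 (bin 010111); offset now 6 = byte 0 bit 6; 34 bits remain
Read 2: bits[6:16] width=10 -> value=214 (bin 0011010110); offset now 16 = byte 2 bit 0; 24 bits remain
Read 3: bits[16:25] width=9 -> value=459 (bin 111001011); offset now 25 = byte 3 bit 1; 15 bits remain
Read 4: bits[25:36] width=11 -> value=57 (bin 00000111001); offset now 36 = byte 4 bit 4; 4 bits remain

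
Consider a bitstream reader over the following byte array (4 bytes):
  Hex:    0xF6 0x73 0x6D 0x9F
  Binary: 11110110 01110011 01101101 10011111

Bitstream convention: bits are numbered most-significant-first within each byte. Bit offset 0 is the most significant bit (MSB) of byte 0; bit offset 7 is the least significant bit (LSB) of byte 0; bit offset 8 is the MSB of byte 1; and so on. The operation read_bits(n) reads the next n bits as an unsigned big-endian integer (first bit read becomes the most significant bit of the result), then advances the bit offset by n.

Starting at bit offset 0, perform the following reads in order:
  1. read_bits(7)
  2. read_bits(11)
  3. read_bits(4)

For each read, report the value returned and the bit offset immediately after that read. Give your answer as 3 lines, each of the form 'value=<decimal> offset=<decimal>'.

Read 1: bits[0:7] width=7 -> value=123 (bin 1111011); offset now 7 = byte 0 bit 7; 25 bits remain
Read 2: bits[7:18] width=11 -> value=461 (bin 00111001101); offset now 18 = byte 2 bit 2; 14 bits remain
Read 3: bits[18:22] width=4 -> value=11 (bin 1011); offset now 22 = byte 2 bit 6; 10 bits remain

Answer: value=123 offset=7
value=461 offset=18
value=11 offset=22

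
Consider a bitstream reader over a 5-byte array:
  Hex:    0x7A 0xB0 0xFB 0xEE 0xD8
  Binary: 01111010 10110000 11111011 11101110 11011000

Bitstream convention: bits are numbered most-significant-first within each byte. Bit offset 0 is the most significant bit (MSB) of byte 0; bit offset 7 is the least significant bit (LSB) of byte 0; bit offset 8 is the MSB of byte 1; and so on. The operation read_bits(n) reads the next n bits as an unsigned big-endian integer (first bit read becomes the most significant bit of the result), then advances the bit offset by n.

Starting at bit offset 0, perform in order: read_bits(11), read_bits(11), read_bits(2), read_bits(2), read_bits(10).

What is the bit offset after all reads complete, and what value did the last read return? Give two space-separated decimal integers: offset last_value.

Read 1: bits[0:11] width=11 -> value=981 (bin 01111010101); offset now 11 = byte 1 bit 3; 29 bits remain
Read 2: bits[11:22] width=11 -> value=1086 (bin 10000111110); offset now 22 = byte 2 bit 6; 18 bits remain
Read 3: bits[22:24] width=2 -> value=3 (bin 11); offset now 24 = byte 3 bit 0; 16 bits remain
Read 4: bits[24:26] width=2 -> value=3 (bin 11); offset now 26 = byte 3 bit 2; 14 bits remain
Read 5: bits[26:36] width=10 -> value=749 (bin 1011101101); offset now 36 = byte 4 bit 4; 4 bits remain

Answer: 36 749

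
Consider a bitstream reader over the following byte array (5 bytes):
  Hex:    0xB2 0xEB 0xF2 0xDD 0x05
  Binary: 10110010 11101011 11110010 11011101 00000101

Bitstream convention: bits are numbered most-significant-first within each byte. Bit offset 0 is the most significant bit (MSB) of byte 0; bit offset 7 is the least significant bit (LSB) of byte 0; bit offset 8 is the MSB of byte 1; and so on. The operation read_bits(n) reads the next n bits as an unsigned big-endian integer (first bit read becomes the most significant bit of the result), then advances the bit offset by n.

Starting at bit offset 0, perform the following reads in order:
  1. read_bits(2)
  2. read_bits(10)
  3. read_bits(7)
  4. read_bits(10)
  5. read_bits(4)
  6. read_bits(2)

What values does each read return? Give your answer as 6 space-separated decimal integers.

Answer: 2 814 95 603 10 0

Derivation:
Read 1: bits[0:2] width=2 -> value=2 (bin 10); offset now 2 = byte 0 bit 2; 38 bits remain
Read 2: bits[2:12] width=10 -> value=814 (bin 1100101110); offset now 12 = byte 1 bit 4; 28 bits remain
Read 3: bits[12:19] width=7 -> value=95 (bin 1011111); offset now 19 = byte 2 bit 3; 21 bits remain
Read 4: bits[19:29] width=10 -> value=603 (bin 1001011011); offset now 29 = byte 3 bit 5; 11 bits remain
Read 5: bits[29:33] width=4 -> value=10 (bin 1010); offset now 33 = byte 4 bit 1; 7 bits remain
Read 6: bits[33:35] width=2 -> value=0 (bin 00); offset now 35 = byte 4 bit 3; 5 bits remain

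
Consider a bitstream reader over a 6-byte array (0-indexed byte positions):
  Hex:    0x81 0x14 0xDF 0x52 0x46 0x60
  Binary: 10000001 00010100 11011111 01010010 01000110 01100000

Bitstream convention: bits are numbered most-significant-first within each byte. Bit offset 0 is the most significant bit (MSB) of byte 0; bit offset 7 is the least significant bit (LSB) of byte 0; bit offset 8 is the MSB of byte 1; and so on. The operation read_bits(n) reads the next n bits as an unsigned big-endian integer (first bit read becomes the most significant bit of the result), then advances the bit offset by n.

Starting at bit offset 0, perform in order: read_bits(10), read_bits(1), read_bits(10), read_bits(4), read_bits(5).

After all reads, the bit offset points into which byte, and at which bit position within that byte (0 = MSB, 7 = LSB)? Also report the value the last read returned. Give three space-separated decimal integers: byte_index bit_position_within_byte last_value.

Read 1: bits[0:10] width=10 -> value=516 (bin 1000000100); offset now 10 = byte 1 bit 2; 38 bits remain
Read 2: bits[10:11] width=1 -> value=0 (bin 0); offset now 11 = byte 1 bit 3; 37 bits remain
Read 3: bits[11:21] width=10 -> value=667 (bin 1010011011); offset now 21 = byte 2 bit 5; 27 bits remain
Read 4: bits[21:25] width=4 -> value=14 (bin 1110); offset now 25 = byte 3 bit 1; 23 bits remain
Read 5: bits[25:30] width=5 -> value=20 (bin 10100); offset now 30 = byte 3 bit 6; 18 bits remain

Answer: 3 6 20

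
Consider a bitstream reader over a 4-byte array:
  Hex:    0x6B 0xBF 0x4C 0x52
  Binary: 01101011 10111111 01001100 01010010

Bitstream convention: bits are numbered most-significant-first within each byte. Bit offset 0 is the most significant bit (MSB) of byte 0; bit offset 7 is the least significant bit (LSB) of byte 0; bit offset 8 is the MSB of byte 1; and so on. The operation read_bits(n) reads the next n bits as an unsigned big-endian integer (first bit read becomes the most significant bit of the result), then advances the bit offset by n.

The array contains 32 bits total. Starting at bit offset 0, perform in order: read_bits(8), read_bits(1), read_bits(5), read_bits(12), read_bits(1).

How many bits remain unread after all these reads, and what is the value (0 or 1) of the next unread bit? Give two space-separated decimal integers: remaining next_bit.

Answer: 5 1

Derivation:
Read 1: bits[0:8] width=8 -> value=107 (bin 01101011); offset now 8 = byte 1 bit 0; 24 bits remain
Read 2: bits[8:9] width=1 -> value=1 (bin 1); offset now 9 = byte 1 bit 1; 23 bits remain
Read 3: bits[9:14] width=5 -> value=15 (bin 01111); offset now 14 = byte 1 bit 6; 18 bits remain
Read 4: bits[14:26] width=12 -> value=3377 (bin 110100110001); offset now 26 = byte 3 bit 2; 6 bits remain
Read 5: bits[26:27] width=1 -> value=0 (bin 0); offset now 27 = byte 3 bit 3; 5 bits remain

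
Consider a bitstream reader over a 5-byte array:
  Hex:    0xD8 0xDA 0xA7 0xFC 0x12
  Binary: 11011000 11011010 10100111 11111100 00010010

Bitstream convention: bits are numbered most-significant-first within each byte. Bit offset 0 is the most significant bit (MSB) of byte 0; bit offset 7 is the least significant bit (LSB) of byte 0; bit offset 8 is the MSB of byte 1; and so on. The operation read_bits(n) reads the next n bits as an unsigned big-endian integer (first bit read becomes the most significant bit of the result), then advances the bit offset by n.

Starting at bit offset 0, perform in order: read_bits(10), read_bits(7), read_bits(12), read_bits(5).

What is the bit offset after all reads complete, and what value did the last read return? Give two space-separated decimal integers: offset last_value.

Answer: 34 16

Derivation:
Read 1: bits[0:10] width=10 -> value=867 (bin 1101100011); offset now 10 = byte 1 bit 2; 30 bits remain
Read 2: bits[10:17] width=7 -> value=53 (bin 0110101); offset now 17 = byte 2 bit 1; 23 bits remain
Read 3: bits[17:29] width=12 -> value=1279 (bin 010011111111); offset now 29 = byte 3 bit 5; 11 bits remain
Read 4: bits[29:34] width=5 -> value=16 (bin 10000); offset now 34 = byte 4 bit 2; 6 bits remain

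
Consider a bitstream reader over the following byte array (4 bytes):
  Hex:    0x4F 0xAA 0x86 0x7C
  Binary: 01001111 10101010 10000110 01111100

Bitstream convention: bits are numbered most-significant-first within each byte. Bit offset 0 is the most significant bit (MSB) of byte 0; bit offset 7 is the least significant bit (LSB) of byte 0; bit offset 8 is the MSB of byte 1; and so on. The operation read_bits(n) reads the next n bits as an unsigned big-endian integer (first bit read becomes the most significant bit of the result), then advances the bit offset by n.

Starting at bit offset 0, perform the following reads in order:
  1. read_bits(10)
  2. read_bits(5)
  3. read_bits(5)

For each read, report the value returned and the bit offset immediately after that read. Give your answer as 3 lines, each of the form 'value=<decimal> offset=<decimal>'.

Answer: value=318 offset=10
value=21 offset=15
value=8 offset=20

Derivation:
Read 1: bits[0:10] width=10 -> value=318 (bin 0100111110); offset now 10 = byte 1 bit 2; 22 bits remain
Read 2: bits[10:15] width=5 -> value=21 (bin 10101); offset now 15 = byte 1 bit 7; 17 bits remain
Read 3: bits[15:20] width=5 -> value=8 (bin 01000); offset now 20 = byte 2 bit 4; 12 bits remain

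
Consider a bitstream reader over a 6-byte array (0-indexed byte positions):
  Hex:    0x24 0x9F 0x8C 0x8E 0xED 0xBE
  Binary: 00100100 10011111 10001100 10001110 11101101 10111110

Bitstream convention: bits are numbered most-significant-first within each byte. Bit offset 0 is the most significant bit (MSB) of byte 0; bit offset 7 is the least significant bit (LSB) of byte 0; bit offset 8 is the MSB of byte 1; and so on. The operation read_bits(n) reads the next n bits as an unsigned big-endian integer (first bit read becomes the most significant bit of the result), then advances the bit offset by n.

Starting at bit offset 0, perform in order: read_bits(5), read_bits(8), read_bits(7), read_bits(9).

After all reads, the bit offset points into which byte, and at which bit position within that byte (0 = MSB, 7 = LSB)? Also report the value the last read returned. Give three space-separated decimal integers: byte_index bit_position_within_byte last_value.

Answer: 3 5 401

Derivation:
Read 1: bits[0:5] width=5 -> value=4 (bin 00100); offset now 5 = byte 0 bit 5; 43 bits remain
Read 2: bits[5:13] width=8 -> value=147 (bin 10010011); offset now 13 = byte 1 bit 5; 35 bits remain
Read 3: bits[13:20] width=7 -> value=120 (bin 1111000); offset now 20 = byte 2 bit 4; 28 bits remain
Read 4: bits[20:29] width=9 -> value=401 (bin 110010001); offset now 29 = byte 3 bit 5; 19 bits remain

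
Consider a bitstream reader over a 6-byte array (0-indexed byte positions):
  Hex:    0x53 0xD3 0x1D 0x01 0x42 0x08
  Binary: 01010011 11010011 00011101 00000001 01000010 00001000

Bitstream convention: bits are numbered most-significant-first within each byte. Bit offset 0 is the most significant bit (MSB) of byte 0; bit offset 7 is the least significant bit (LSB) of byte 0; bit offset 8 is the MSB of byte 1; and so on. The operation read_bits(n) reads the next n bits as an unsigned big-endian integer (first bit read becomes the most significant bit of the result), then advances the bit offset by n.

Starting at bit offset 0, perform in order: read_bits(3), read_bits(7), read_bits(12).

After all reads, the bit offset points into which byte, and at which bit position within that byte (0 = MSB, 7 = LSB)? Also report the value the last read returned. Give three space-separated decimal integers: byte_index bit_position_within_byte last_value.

Answer: 2 6 1223

Derivation:
Read 1: bits[0:3] width=3 -> value=2 (bin 010); offset now 3 = byte 0 bit 3; 45 bits remain
Read 2: bits[3:10] width=7 -> value=79 (bin 1001111); offset now 10 = byte 1 bit 2; 38 bits remain
Read 3: bits[10:22] width=12 -> value=1223 (bin 010011000111); offset now 22 = byte 2 bit 6; 26 bits remain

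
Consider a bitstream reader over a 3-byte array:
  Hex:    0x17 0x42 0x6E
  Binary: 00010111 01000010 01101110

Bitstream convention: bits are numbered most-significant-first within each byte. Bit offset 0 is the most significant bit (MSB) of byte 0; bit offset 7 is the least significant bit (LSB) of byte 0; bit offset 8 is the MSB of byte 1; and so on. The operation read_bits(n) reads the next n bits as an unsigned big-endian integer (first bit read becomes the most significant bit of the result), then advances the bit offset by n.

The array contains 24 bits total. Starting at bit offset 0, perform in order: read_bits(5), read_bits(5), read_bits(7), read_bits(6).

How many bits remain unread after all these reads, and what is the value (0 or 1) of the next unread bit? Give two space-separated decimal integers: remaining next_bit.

Read 1: bits[0:5] width=5 -> value=2 (bin 00010); offset now 5 = byte 0 bit 5; 19 bits remain
Read 2: bits[5:10] width=5 -> value=29 (bin 11101); offset now 10 = byte 1 bit 2; 14 bits remain
Read 3: bits[10:17] width=7 -> value=4 (bin 0000100); offset now 17 = byte 2 bit 1; 7 bits remain
Read 4: bits[17:23] width=6 -> value=55 (bin 110111); offset now 23 = byte 2 bit 7; 1 bits remain

Answer: 1 0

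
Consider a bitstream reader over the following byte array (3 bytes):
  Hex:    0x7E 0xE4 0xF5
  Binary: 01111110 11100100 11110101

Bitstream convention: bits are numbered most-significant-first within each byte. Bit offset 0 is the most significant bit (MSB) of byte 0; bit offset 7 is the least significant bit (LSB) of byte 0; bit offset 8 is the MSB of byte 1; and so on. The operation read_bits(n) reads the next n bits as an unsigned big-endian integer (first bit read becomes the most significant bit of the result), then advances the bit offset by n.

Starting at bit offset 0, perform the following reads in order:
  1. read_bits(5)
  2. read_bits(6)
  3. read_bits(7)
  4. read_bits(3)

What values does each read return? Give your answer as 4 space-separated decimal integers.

Answer: 15 55 19 6

Derivation:
Read 1: bits[0:5] width=5 -> value=15 (bin 01111); offset now 5 = byte 0 bit 5; 19 bits remain
Read 2: bits[5:11] width=6 -> value=55 (bin 110111); offset now 11 = byte 1 bit 3; 13 bits remain
Read 3: bits[11:18] width=7 -> value=19 (bin 0010011); offset now 18 = byte 2 bit 2; 6 bits remain
Read 4: bits[18:21] width=3 -> value=6 (bin 110); offset now 21 = byte 2 bit 5; 3 bits remain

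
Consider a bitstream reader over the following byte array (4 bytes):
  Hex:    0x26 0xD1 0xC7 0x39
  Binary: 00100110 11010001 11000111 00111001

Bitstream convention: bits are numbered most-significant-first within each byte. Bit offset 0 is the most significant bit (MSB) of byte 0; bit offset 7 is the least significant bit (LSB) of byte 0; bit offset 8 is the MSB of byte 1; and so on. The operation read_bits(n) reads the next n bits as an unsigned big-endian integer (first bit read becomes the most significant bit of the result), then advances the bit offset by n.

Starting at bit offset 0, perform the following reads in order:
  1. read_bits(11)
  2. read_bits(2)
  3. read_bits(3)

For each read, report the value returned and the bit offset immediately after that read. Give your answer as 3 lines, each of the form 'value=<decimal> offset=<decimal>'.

Answer: value=310 offset=11
value=2 offset=13
value=1 offset=16

Derivation:
Read 1: bits[0:11] width=11 -> value=310 (bin 00100110110); offset now 11 = byte 1 bit 3; 21 bits remain
Read 2: bits[11:13] width=2 -> value=2 (bin 10); offset now 13 = byte 1 bit 5; 19 bits remain
Read 3: bits[13:16] width=3 -> value=1 (bin 001); offset now 16 = byte 2 bit 0; 16 bits remain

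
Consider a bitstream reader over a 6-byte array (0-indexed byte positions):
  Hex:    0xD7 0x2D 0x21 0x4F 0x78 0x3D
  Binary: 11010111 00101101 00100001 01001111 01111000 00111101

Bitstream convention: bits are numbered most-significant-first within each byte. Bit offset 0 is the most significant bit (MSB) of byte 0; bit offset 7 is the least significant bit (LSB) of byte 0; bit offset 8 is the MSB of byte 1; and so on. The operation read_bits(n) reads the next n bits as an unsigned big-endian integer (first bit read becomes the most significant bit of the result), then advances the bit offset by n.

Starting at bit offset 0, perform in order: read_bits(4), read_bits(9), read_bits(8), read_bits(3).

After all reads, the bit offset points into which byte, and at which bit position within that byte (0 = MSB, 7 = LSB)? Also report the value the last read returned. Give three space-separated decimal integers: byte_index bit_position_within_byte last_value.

Answer: 3 0 1

Derivation:
Read 1: bits[0:4] width=4 -> value=13 (bin 1101); offset now 4 = byte 0 bit 4; 44 bits remain
Read 2: bits[4:13] width=9 -> value=229 (bin 011100101); offset now 13 = byte 1 bit 5; 35 bits remain
Read 3: bits[13:21] width=8 -> value=164 (bin 10100100); offset now 21 = byte 2 bit 5; 27 bits remain
Read 4: bits[21:24] width=3 -> value=1 (bin 001); offset now 24 = byte 3 bit 0; 24 bits remain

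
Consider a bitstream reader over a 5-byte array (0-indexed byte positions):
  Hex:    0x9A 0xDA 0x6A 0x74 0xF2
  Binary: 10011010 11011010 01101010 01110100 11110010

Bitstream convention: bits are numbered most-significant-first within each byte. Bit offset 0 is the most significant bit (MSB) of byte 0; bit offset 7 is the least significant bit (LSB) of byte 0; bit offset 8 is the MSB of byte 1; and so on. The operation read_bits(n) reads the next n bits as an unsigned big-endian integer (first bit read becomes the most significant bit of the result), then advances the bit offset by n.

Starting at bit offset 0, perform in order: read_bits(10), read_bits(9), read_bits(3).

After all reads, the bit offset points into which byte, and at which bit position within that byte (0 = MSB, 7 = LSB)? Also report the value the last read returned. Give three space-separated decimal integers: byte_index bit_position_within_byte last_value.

Read 1: bits[0:10] width=10 -> value=619 (bin 1001101011); offset now 10 = byte 1 bit 2; 30 bits remain
Read 2: bits[10:19] width=9 -> value=211 (bin 011010011); offset now 19 = byte 2 bit 3; 21 bits remain
Read 3: bits[19:22] width=3 -> value=2 (bin 010); offset now 22 = byte 2 bit 6; 18 bits remain

Answer: 2 6 2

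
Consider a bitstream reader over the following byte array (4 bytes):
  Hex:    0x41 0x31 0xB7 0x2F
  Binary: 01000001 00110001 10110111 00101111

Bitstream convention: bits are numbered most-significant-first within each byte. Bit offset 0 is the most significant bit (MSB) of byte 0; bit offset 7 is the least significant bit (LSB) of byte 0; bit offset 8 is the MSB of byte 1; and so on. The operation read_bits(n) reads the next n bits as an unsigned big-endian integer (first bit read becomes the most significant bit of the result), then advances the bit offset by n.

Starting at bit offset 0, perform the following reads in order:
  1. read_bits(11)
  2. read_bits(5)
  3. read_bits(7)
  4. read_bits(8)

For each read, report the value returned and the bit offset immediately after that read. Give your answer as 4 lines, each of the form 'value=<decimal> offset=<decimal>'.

Read 1: bits[0:11] width=11 -> value=521 (bin 01000001001); offset now 11 = byte 1 bit 3; 21 bits remain
Read 2: bits[11:16] width=5 -> value=17 (bin 10001); offset now 16 = byte 2 bit 0; 16 bits remain
Read 3: bits[16:23] width=7 -> value=91 (bin 1011011); offset now 23 = byte 2 bit 7; 9 bits remain
Read 4: bits[23:31] width=8 -> value=151 (bin 10010111); offset now 31 = byte 3 bit 7; 1 bits remain

Answer: value=521 offset=11
value=17 offset=16
value=91 offset=23
value=151 offset=31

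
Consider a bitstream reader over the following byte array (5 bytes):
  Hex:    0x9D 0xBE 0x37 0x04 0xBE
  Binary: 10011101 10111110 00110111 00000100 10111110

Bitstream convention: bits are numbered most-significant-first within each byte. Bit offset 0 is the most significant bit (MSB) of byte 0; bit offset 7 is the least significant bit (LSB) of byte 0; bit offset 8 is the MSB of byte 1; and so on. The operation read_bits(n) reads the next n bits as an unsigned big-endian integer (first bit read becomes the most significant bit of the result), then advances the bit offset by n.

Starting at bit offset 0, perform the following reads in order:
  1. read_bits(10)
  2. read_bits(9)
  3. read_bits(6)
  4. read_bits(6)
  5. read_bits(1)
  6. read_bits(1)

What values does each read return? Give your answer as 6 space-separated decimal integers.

Read 1: bits[0:10] width=10 -> value=630 (bin 1001110110); offset now 10 = byte 1 bit 2; 30 bits remain
Read 2: bits[10:19] width=9 -> value=497 (bin 111110001); offset now 19 = byte 2 bit 3; 21 bits remain
Read 3: bits[19:25] width=6 -> value=46 (bin 101110); offset now 25 = byte 3 bit 1; 15 bits remain
Read 4: bits[25:31] width=6 -> value=2 (bin 000010); offset now 31 = byte 3 bit 7; 9 bits remain
Read 5: bits[31:32] width=1 -> value=0 (bin 0); offset now 32 = byte 4 bit 0; 8 bits remain
Read 6: bits[32:33] width=1 -> value=1 (bin 1); offset now 33 = byte 4 bit 1; 7 bits remain

Answer: 630 497 46 2 0 1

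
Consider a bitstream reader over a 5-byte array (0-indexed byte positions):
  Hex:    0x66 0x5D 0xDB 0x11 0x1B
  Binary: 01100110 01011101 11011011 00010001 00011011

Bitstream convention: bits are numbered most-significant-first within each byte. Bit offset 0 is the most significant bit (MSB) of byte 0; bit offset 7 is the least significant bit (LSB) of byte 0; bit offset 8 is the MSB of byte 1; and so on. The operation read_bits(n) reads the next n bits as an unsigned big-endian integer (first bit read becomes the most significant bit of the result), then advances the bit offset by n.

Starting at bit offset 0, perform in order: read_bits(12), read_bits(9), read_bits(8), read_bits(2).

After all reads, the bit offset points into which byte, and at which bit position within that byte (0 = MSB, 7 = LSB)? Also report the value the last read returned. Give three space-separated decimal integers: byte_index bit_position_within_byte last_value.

Read 1: bits[0:12] width=12 -> value=1637 (bin 011001100101); offset now 12 = byte 1 bit 4; 28 bits remain
Read 2: bits[12:21] width=9 -> value=443 (bin 110111011); offset now 21 = byte 2 bit 5; 19 bits remain
Read 3: bits[21:29] width=8 -> value=98 (bin 01100010); offset now 29 = byte 3 bit 5; 11 bits remain
Read 4: bits[29:31] width=2 -> value=0 (bin 00); offset now 31 = byte 3 bit 7; 9 bits remain

Answer: 3 7 0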